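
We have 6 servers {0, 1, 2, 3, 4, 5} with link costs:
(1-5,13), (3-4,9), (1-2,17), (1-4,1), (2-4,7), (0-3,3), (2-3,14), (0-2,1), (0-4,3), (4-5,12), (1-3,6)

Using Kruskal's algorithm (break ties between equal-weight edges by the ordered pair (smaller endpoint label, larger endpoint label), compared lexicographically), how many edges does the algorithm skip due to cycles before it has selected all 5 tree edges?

3

Kruskal's algorithm — process edges by increasing weight (ties by edge label):
0-2 (1): add. Components now {0,2} {1} {3} {4} {5}
1-4 (1): add. Components now {0,2} {1,4} {3} {5}
0-3 (3): add. Components now {0,2,3} {1,4} {5}
0-4 (3): add. Components now {0,1,2,3,4} {5}
1-3 (6): skip — 1 and 3 already connected.
2-4 (7): skip — 2 and 4 already connected.
3-4 (9): skip — 3 and 4 already connected.
4-5 (12): add. Components now {0,1,2,3,4,5}
Edges rejected before the tree was complete: 3.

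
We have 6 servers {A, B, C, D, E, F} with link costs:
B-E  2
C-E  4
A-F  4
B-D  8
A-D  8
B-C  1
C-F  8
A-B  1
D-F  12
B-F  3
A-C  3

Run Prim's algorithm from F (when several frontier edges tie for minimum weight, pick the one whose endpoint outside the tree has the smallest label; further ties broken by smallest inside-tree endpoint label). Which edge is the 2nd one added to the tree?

A-B

Prim, starting at F.
Step 1: frontier [B-F 3, A-F 4, C-F 8, D-F 12] → take B-F (3); add B.
Step 2: frontier [A-B 1, B-C 1, B-E 2, B-D 8, A-F 4, C-F 8, D-F 12] → take A-B (1); add A.
Step 3: frontier [A-C 3, A-D 8, B-C 1, B-E 2, B-D 8, C-F 8, D-F 12] → take B-C (1); add C.
Step 4: frontier [A-D 8, B-E 2, B-D 8, C-E 4, D-F 12] → take B-E (2); add E.
Step 5: frontier [A-D 8, B-D 8, D-F 12] → take A-D (8); add D.
The 2nd edge added is A-B.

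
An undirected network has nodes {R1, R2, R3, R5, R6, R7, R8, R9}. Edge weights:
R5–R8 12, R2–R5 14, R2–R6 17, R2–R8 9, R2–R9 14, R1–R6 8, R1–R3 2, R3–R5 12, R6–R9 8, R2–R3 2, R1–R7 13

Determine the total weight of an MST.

54

Prim, starting at R8.
Step 1: frontier [R2–R8 9, R5–R8 12] → take R2–R8 (9); add R2.
Step 2: frontier [R2–R3 2, R2–R5 14, R2–R9 14, R2–R6 17, R5–R8 12] → take R2–R3 (2); add R3.
Step 3: frontier [R2–R5 14, R2–R9 14, R2–R6 17, R1–R3 2, R3–R5 12, R5–R8 12] → take R1–R3 (2); add R1.
Step 4: frontier [R1–R6 8, R1–R7 13, R2–R5 14, R2–R9 14, R2–R6 17, R3–R5 12, R5–R8 12] → take R1–R6 (8); add R6.
Step 5: frontier [R1–R7 13, R2–R5 14, R2–R9 14, R3–R5 12, R6–R9 8, R5–R8 12] → take R6–R9 (8); add R9.
Step 6: frontier [R1–R7 13, R2–R5 14, R3–R5 12, R5–R8 12] → take R3–R5 (12); add R5.
Step 7: frontier [R1–R7 13] → take R1–R7 (13); add R7.
MST edges: R2–R8, R2–R3, R1–R3, R1–R6, R6–R9, R3–R5, R1–R7; total weight 9+2+2+8+8+12+13 = 54.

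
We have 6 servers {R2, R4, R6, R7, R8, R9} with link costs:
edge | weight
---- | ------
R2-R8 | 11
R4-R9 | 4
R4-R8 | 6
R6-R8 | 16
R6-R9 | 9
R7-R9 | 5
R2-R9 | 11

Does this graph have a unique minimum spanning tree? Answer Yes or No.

Kruskal: consider edges lightest-first.
R4-R9 (4): add. Components now {R8} {R4,R9} {R7} {R6} {R2}
R7-R9 (5): add. Components now {R8} {R4,R7,R9} {R6} {R2}
R4-R8 (6): add. Components now {R4,R7,R8,R9} {R6} {R2}
R6-R9 (9): add. Components now {R4,R6,R7,R8,R9} {R2}
R2-R8 (11): add. Components now {R2,R4,R6,R7,R8,R9}
Non-tree edge R2-R9 has weight 11, equal to the heaviest edge on its tree cycle — swapping gives another MST of the same weight. Not unique.

No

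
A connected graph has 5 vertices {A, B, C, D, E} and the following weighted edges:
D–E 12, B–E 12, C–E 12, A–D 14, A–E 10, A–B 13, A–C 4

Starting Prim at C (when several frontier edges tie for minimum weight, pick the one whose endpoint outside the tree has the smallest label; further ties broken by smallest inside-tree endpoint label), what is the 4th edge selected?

Prim's algorithm from C:
Step 1: cheapest edge leaving the tree is A–C (4); add A.
Step 2: cheapest edge leaving the tree is A–E (10); add E.
Step 3: cheapest edge leaving the tree is B–E (12); add B.
Step 4: cheapest edge leaving the tree is D–E (12); add D.
The 4th edge added is D–E.

D-E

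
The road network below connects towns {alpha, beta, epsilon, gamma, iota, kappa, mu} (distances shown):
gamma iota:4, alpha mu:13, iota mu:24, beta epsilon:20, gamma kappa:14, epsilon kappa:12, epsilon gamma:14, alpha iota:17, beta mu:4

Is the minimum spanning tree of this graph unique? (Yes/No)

Sort edges by weight, then run Kruskal:
beta mu (4): add — endpoints in different components.
gamma iota (4): add — endpoints in different components.
epsilon kappa (12): add — endpoints in different components.
alpha mu (13): add — endpoints in different components.
epsilon gamma (14): add — endpoints in different components.
gamma kappa (14): skip — gamma and kappa already connected.
alpha iota (17): add — endpoints in different components.
Non-tree edge gamma kappa has weight 14, equal to the heaviest edge on its tree cycle — swapping gives another MST of the same weight. Not unique.

No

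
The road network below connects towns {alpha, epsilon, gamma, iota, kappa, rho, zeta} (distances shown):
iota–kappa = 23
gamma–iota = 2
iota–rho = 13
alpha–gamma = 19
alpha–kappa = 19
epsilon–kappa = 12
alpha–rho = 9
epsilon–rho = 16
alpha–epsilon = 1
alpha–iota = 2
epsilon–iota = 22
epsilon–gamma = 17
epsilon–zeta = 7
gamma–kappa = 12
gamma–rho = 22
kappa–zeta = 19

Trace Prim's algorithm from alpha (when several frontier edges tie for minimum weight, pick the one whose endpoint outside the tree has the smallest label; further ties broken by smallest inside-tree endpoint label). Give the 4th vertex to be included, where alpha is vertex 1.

gamma

Prim, starting at alpha.
Step 1: cheapest edge leaving the tree is alpha–epsilon (1); add epsilon.
Step 2: cheapest edge leaving the tree is alpha–iota (2); add iota.
Step 3: cheapest edge leaving the tree is gamma–iota (2); add gamma.
Step 4: cheapest edge leaving the tree is epsilon–zeta (7); add zeta.
Step 5: cheapest edge leaving the tree is alpha–rho (9); add rho.
Step 6: cheapest edge leaving the tree is epsilon–kappa (12); add kappa.
Vertex order: alpha, epsilon, iota, gamma, zeta, rho, kappa. The 4th vertex is gamma.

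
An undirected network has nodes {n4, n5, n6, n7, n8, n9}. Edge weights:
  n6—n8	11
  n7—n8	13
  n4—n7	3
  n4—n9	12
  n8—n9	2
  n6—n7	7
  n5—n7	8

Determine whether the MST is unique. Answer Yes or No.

Yes

Sort edges by weight, then run Kruskal:
n8—n9 (2): add. Components now {n7} {n6} {n4} {n8,n9} {n5}
n4—n7 (3): add. Components now {n4,n7} {n6} {n8,n9} {n5}
n6—n7 (7): add. Components now {n4,n6,n7} {n8,n9} {n5}
n5—n7 (8): add. Components now {n4,n5,n6,n7} {n8,n9}
n6—n8 (11): add. Components now {n4,n5,n6,n7,n8,n9}
Every non-tree edge has weight strictly greater than the heaviest edge on the tree path between its endpoints, so the MST is unique.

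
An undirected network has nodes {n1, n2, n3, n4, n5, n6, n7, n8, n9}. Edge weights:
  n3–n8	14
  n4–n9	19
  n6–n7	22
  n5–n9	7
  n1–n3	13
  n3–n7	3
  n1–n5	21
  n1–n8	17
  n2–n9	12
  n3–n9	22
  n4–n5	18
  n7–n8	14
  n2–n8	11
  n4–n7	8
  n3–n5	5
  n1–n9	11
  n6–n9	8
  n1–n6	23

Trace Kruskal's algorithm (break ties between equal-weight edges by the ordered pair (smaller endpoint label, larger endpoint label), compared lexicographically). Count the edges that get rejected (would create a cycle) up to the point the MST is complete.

Sort edges by weight, then run Kruskal:
n3–n7 (3): add — endpoints in different components.
n3–n5 (5): add — endpoints in different components.
n5–n9 (7): add — endpoints in different components.
n4–n7 (8): add — endpoints in different components.
n6–n9 (8): add — endpoints in different components.
n1–n9 (11): add — endpoints in different components.
n2–n8 (11): add — endpoints in different components.
n2–n9 (12): add — endpoints in different components.
Edges rejected before the tree was complete: 0.

0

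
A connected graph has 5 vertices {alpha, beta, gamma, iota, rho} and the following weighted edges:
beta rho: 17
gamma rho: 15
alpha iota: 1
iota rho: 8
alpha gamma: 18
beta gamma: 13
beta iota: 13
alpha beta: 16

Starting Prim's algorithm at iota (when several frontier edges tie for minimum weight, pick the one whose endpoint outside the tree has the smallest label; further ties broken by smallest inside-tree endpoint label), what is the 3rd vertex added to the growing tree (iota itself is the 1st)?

rho

Prim's algorithm from iota:
Step 1: cheapest edge leaving the tree is alpha iota (1); add alpha.
Step 2: cheapest edge leaving the tree is iota rho (8); add rho.
Step 3: cheapest edge leaving the tree is beta iota (13); add beta.
Step 4: cheapest edge leaving the tree is beta gamma (13); add gamma.
Vertex order: iota, alpha, rho, beta, gamma. The 3rd vertex is rho.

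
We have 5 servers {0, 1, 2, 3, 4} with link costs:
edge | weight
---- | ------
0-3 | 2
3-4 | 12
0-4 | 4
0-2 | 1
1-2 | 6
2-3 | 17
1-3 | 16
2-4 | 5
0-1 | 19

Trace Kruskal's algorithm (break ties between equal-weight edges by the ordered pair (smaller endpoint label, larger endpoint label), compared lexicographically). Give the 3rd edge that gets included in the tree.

Kruskal: consider edges lightest-first.
0-2 (1): add. Components now {0,2} {1} {3} {4}
0-3 (2): add. Components now {0,2,3} {1} {4}
0-4 (4): add. Components now {0,2,3,4} {1}
2-4 (5): skip — 2 and 4 already connected.
1-2 (6): add. Components now {0,1,2,3,4}
The 3rd edge added is 0-4.

0-4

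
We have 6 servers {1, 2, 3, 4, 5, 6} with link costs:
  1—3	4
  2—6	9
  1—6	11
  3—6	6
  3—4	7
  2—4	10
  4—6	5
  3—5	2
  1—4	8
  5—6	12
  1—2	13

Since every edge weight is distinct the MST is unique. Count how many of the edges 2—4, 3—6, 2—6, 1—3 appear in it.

3

Sort edges by weight, then run Kruskal:
3—5 (2): add — endpoints in different components.
1—3 (4): add — endpoints in different components.
4—6 (5): add — endpoints in different components.
3—6 (6): add — endpoints in different components.
3—4 (7): skip — 3 and 4 already connected.
1—4 (8): skip — 1 and 4 already connected.
2—6 (9): add — endpoints in different components.
MST edge set: {3—5, 1—3, 4—6, 3—6, 2—6}.
Of the listed edges, {3—6, 2—6, 1—3} are in the MST → 3.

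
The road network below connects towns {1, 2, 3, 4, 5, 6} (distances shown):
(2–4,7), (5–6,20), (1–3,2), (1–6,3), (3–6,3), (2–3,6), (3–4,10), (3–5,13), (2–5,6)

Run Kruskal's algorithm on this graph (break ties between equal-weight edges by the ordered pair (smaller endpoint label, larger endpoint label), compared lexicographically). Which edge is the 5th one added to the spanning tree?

Kruskal: consider edges lightest-first.
1–3 (2): add — endpoints in different components.
1–6 (3): add — endpoints in different components.
3–6 (3): skip — 3 and 6 already connected.
2–3 (6): add — endpoints in different components.
2–5 (6): add — endpoints in different components.
2–4 (7): add — endpoints in different components.
The 5th edge added is 2–4.

2-4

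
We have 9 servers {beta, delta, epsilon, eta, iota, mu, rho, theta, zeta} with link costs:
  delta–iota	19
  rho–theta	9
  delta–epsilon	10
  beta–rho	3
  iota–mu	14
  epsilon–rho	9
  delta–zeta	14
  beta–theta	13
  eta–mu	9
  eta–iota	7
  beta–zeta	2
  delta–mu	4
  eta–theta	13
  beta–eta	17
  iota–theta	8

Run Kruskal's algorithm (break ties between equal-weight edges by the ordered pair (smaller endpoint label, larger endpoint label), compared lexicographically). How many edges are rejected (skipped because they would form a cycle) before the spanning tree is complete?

0

Sort edges by weight, then run Kruskal:
beta–zeta (2): add — endpoints in different components.
beta–rho (3): add — endpoints in different components.
delta–mu (4): add — endpoints in different components.
eta–iota (7): add — endpoints in different components.
iota–theta (8): add — endpoints in different components.
epsilon–rho (9): add — endpoints in different components.
eta–mu (9): add — endpoints in different components.
rho–theta (9): add — endpoints in different components.
Edges rejected before the tree was complete: 0.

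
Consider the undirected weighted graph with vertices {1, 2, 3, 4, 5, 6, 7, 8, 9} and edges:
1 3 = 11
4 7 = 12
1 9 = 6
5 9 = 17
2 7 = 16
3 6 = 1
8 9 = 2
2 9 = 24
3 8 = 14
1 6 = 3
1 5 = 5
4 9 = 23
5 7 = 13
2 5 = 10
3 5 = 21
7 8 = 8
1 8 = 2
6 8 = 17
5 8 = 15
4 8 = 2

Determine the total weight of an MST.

33

Grow the tree from 9 using Prim:
Step 1: cheapest edge leaving the tree is 8 9 (2); add 8.
Step 2: cheapest edge leaving the tree is 1 8 (2); add 1.
Step 3: cheapest edge leaving the tree is 4 8 (2); add 4.
Step 4: cheapest edge leaving the tree is 1 6 (3); add 6.
Step 5: cheapest edge leaving the tree is 3 6 (1); add 3.
Step 6: cheapest edge leaving the tree is 1 5 (5); add 5.
Step 7: cheapest edge leaving the tree is 7 8 (8); add 7.
Step 8: cheapest edge leaving the tree is 2 5 (10); add 2.
MST edges: 8 9, 1 8, 4 8, 1 6, 3 6, 1 5, 7 8, 2 5; total weight 2+2+2+3+1+5+8+10 = 33.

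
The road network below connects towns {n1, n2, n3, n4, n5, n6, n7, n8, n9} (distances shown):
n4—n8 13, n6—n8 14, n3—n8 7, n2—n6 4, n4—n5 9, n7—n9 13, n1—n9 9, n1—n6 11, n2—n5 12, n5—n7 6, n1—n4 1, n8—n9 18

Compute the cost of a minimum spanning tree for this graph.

60

Kruskal's algorithm — process edges by increasing weight (ties by edge label):
n1—n4 (1): add — endpoints in different components.
n2—n6 (4): add — endpoints in different components.
n5—n7 (6): add — endpoints in different components.
n3—n8 (7): add — endpoints in different components.
n1—n9 (9): add — endpoints in different components.
n4—n5 (9): add — endpoints in different components.
n1—n6 (11): add — endpoints in different components.
n2—n5 (12): skip — n2 and n5 already connected.
n4—n8 (13): add — endpoints in different components.
MST edges: n1—n4, n2—n6, n5—n7, n3—n8, n1—n9, n4—n5, n1—n6, n4—n8; total weight 1+4+6+7+9+9+11+13 = 60.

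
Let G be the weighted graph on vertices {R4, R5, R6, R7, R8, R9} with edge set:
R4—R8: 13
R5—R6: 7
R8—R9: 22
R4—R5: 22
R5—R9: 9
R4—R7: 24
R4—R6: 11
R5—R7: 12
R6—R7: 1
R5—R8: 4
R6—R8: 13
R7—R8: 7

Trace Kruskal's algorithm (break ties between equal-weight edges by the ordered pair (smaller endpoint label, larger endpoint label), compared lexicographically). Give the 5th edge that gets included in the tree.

Kruskal: consider edges lightest-first.
R6—R7 (1): add. Components now {R9} {R6,R7} {R8} {R5} {R4}
R5—R8 (4): add. Components now {R9} {R6,R7} {R5,R8} {R4}
R5—R6 (7): add. Components now {R9} {R5,R6,R7,R8} {R4}
R7—R8 (7): skip — R7 and R8 already connected.
R5—R9 (9): add. Components now {R5,R6,R7,R8,R9} {R4}
R4—R6 (11): add. Components now {R4,R5,R6,R7,R8,R9}
The 5th edge added is R4—R6.

R4-R6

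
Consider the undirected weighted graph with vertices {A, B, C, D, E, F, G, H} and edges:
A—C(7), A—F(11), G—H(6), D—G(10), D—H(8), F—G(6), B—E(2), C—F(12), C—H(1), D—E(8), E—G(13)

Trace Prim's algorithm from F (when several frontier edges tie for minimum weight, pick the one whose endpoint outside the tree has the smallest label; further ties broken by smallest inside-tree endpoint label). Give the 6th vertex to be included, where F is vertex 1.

Grow the tree from F using Prim:
Step 1: cheapest edge leaving the tree is F—G (6); add G.
Step 2: cheapest edge leaving the tree is G—H (6); add H.
Step 3: cheapest edge leaving the tree is C—H (1); add C.
Step 4: cheapest edge leaving the tree is A—C (7); add A.
Step 5: cheapest edge leaving the tree is D—H (8); add D.
Step 6: cheapest edge leaving the tree is D—E (8); add E.
Step 7: cheapest edge leaving the tree is B—E (2); add B.
Vertex order: F, G, H, C, A, D, E, B. The 6th vertex is D.

D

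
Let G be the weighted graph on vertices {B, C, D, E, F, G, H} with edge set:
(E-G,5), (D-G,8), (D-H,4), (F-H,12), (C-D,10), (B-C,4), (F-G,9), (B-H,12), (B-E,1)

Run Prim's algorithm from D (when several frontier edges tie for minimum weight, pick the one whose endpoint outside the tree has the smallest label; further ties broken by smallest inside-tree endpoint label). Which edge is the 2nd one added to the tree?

D-G

Prim, starting at D.
Step 1: frontier [D-H 4, D-G 8, C-D 10] → take D-H (4); add H.
Step 2: frontier [D-G 8, C-D 10, B-H 12, F-H 12] → take D-G (8); add G.
Step 3: frontier [C-D 10, E-G 5, F-G 9, B-H 12, F-H 12] → take E-G (5); add E.
Step 4: frontier [C-D 10, B-E 1, F-G 9, B-H 12, F-H 12] → take B-E (1); add B.
Step 5: frontier [B-C 4, C-D 10, F-G 9, F-H 12] → take B-C (4); add C.
Step 6: frontier [F-G 9, F-H 12] → take F-G (9); add F.
The 2nd edge added is D-G.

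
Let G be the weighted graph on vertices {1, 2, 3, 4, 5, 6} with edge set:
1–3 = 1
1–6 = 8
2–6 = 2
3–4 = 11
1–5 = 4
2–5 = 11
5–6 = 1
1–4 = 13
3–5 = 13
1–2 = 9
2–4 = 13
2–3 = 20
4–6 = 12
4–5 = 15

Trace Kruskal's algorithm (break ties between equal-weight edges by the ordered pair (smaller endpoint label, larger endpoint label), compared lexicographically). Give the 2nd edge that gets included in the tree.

5-6

Kruskal: consider edges lightest-first.
1–3 (1): add — endpoints in different components.
5–6 (1): add — endpoints in different components.
2–6 (2): add — endpoints in different components.
1–5 (4): add — endpoints in different components.
1–6 (8): skip — 1 and 6 already connected.
1–2 (9): skip — 1 and 2 already connected.
2–5 (11): skip — 2 and 5 already connected.
3–4 (11): add — endpoints in different components.
The 2nd edge added is 5–6.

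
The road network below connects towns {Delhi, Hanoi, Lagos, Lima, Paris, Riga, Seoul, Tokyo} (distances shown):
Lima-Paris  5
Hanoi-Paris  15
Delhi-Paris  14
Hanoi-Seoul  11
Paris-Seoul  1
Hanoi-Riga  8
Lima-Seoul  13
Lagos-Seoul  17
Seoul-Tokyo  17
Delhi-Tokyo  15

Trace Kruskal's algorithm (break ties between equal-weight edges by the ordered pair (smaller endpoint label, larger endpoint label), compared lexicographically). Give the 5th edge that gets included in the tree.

Kruskal's algorithm — process edges by increasing weight (ties by edge label):
Paris-Seoul (1): add — endpoints in different components.
Lima-Paris (5): add — endpoints in different components.
Hanoi-Riga (8): add — endpoints in different components.
Hanoi-Seoul (11): add — endpoints in different components.
Lima-Seoul (13): skip — Lima and Seoul already connected.
Delhi-Paris (14): add — endpoints in different components.
Delhi-Tokyo (15): add — endpoints in different components.
Hanoi-Paris (15): skip — Paris and Hanoi already connected.
Lagos-Seoul (17): add — endpoints in different components.
The 5th edge added is Delhi-Paris.

Delhi-Paris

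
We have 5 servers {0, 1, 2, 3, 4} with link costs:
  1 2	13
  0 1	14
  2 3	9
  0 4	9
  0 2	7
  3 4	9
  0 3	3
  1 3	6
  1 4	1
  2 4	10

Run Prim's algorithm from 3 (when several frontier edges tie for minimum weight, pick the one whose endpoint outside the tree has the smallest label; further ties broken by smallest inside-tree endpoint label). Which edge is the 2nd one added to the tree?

Prim's algorithm from 3:
Step 1: cheapest edge leaving the tree is 0 3 (3); add 0.
Step 2: cheapest edge leaving the tree is 1 3 (6); add 1.
Step 3: cheapest edge leaving the tree is 1 4 (1); add 4.
Step 4: cheapest edge leaving the tree is 0 2 (7); add 2.
The 2nd edge added is 1 3.

1-3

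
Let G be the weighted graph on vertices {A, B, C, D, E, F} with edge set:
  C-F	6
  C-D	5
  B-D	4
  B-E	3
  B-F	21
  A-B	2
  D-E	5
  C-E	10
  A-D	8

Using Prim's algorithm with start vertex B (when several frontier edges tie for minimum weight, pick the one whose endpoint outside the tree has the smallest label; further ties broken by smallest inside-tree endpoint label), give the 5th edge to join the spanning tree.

C-F

Prim's algorithm from B:
Step 1: frontier [A-B 2, B-E 3, B-D 4, B-F 21] → take A-B (2); add A.
Step 2: frontier [A-D 8, B-E 3, B-D 4, B-F 21] → take B-E (3); add E.
Step 3: frontier [A-D 8, B-D 4, B-F 21, D-E 5, C-E 10] → take B-D (4); add D.
Step 4: frontier [B-F 21, C-D 5, C-E 10] → take C-D (5); add C.
Step 5: frontier [B-F 21, C-F 6] → take C-F (6); add F.
The 5th edge added is C-F.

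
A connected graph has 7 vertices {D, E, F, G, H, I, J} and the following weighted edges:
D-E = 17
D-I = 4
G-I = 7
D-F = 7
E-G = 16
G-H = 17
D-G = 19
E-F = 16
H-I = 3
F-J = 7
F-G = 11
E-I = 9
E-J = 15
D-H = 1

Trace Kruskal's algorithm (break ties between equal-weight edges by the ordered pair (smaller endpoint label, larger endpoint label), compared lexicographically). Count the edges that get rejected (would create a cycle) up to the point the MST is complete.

Sort edges by weight, then run Kruskal:
D-H (1): add. Components now {D,H} {E} {F} {G} {I} {J}
H-I (3): add. Components now {D,H,I} {E} {F} {G} {J}
D-I (4): skip — D and I already connected.
D-F (7): add. Components now {D,F,H,I} {E} {G} {J}
F-J (7): add. Components now {D,F,H,I,J} {E} {G}
G-I (7): add. Components now {D,F,G,H,I,J} {E}
E-I (9): add. Components now {D,E,F,G,H,I,J}
Edges rejected before the tree was complete: 1.

1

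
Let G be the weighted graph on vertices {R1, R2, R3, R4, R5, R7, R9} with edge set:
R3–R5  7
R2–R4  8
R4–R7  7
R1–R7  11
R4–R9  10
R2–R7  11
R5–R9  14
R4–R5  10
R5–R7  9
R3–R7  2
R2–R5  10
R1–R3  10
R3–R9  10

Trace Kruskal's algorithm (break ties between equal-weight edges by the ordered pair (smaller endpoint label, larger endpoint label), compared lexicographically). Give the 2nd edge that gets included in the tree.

R3-R5

Kruskal: consider edges lightest-first.
R3–R7 (2): add. Components now {R1} {R3,R7} {R5} {R4} {R2} {R9}
R3–R5 (7): add. Components now {R1} {R3,R5,R7} {R4} {R2} {R9}
R4–R7 (7): add. Components now {R1} {R3,R4,R5,R7} {R2} {R9}
R2–R4 (8): add. Components now {R1} {R2,R3,R4,R5,R7} {R9}
R5–R7 (9): skip — R7 and R5 already connected.
R1–R3 (10): add. Components now {R1,R2,R3,R4,R5,R7} {R9}
R2–R5 (10): skip — R5 and R2 already connected.
R3–R9 (10): add. Components now {R1,R2,R3,R4,R5,R7,R9}
The 2nd edge added is R3–R5.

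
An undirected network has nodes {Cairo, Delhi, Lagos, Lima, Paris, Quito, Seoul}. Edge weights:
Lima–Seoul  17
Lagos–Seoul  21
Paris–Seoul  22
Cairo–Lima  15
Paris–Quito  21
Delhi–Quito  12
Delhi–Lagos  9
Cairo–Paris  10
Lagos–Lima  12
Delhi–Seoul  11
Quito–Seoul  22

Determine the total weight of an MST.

Kruskal's algorithm — process edges by increasing weight (ties by edge label):
Delhi–Lagos (9): add. Components now {Delhi,Lagos} {Lima} {Quito} {Cairo} {Paris} {Seoul}
Cairo–Paris (10): add. Components now {Delhi,Lagos} {Lima} {Quito} {Cairo,Paris} {Seoul}
Delhi–Seoul (11): add. Components now {Delhi,Lagos,Seoul} {Lima} {Quito} {Cairo,Paris}
Delhi–Quito (12): add. Components now {Delhi,Lagos,Quito,Seoul} {Lima} {Cairo,Paris}
Lagos–Lima (12): add. Components now {Delhi,Lagos,Lima,Quito,Seoul} {Cairo,Paris}
Cairo–Lima (15): add. Components now {Cairo,Delhi,Lagos,Lima,Paris,Quito,Seoul}
MST edges: Delhi–Lagos, Cairo–Paris, Delhi–Seoul, Delhi–Quito, Lagos–Lima, Cairo–Lima; total weight 9+10+11+12+12+15 = 69.

69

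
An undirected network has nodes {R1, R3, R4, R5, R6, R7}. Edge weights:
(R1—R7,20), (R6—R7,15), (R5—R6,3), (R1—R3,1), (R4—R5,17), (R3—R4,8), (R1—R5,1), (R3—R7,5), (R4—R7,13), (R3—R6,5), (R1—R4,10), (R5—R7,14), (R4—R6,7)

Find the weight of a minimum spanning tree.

Kruskal's algorithm — process edges by increasing weight (ties by edge label):
R1—R3 (1): add — endpoints in different components.
R1—R5 (1): add — endpoints in different components.
R5—R6 (3): add — endpoints in different components.
R3—R6 (5): skip — R3 and R6 already connected.
R3—R7 (5): add — endpoints in different components.
R4—R6 (7): add — endpoints in different components.
MST edges: R1—R3, R1—R5, R5—R6, R3—R7, R4—R6; total weight 1+1+3+5+7 = 17.

17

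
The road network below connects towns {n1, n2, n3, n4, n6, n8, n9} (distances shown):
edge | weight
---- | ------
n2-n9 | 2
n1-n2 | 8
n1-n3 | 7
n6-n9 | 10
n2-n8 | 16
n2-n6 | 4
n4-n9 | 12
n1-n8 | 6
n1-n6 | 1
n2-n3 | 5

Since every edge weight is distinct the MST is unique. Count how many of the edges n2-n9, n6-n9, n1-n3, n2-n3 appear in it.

2

Sort edges by weight, then run Kruskal:
n1-n6 (1): add. Components now {n9} {n8} {n2} {n1,n6} {n3} {n4}
n2-n9 (2): add. Components now {n2,n9} {n8} {n1,n6} {n3} {n4}
n2-n6 (4): add. Components now {n1,n2,n6,n9} {n8} {n3} {n4}
n2-n3 (5): add. Components now {n1,n2,n3,n6,n9} {n8} {n4}
n1-n8 (6): add. Components now {n1,n2,n3,n6,n8,n9} {n4}
n1-n3 (7): skip — n3 and n1 already connected.
n1-n2 (8): skip — n2 and n1 already connected.
n6-n9 (10): skip — n9 and n6 already connected.
n4-n9 (12): add. Components now {n1,n2,n3,n4,n6,n8,n9}
MST edge set: {n1-n6, n2-n9, n2-n6, n2-n3, n1-n8, n4-n9}.
Of the listed edges, {n2-n9, n2-n3} are in the MST → 2.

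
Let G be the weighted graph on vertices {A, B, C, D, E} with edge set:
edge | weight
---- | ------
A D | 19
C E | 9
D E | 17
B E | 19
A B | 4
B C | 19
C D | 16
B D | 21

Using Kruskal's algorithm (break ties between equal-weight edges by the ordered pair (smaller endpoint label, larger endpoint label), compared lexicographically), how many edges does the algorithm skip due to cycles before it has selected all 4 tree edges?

1

Kruskal's algorithm — process edges by increasing weight (ties by edge label):
A B (4): add — endpoints in different components.
C E (9): add — endpoints in different components.
C D (16): add — endpoints in different components.
D E (17): skip — D and E already connected.
A D (19): add — endpoints in different components.
Edges rejected before the tree was complete: 1.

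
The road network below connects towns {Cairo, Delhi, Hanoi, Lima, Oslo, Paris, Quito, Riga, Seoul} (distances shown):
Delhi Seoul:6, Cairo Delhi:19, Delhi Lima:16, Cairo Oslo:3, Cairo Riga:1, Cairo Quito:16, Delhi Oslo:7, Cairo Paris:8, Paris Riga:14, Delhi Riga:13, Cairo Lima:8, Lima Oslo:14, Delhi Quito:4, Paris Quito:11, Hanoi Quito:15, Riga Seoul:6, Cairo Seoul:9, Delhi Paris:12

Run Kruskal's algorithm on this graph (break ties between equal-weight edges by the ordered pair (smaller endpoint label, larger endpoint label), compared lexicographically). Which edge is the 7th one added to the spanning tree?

Cairo-Paris

Kruskal's algorithm — process edges by increasing weight (ties by edge label):
Cairo Riga (1): add — endpoints in different components.
Cairo Oslo (3): add — endpoints in different components.
Delhi Quito (4): add — endpoints in different components.
Delhi Seoul (6): add — endpoints in different components.
Riga Seoul (6): add — endpoints in different components.
Delhi Oslo (7): skip — Delhi and Oslo already connected.
Cairo Lima (8): add — endpoints in different components.
Cairo Paris (8): add — endpoints in different components.
Cairo Seoul (9): skip — Seoul and Cairo already connected.
Paris Quito (11): skip — Paris and Quito already connected.
Delhi Paris (12): skip — Delhi and Paris already connected.
Delhi Riga (13): skip — Delhi and Riga already connected.
Lima Oslo (14): skip — Oslo and Lima already connected.
Paris Riga (14): skip — Riga and Paris already connected.
Hanoi Quito (15): add — endpoints in different components.
The 7th edge added is Cairo Paris.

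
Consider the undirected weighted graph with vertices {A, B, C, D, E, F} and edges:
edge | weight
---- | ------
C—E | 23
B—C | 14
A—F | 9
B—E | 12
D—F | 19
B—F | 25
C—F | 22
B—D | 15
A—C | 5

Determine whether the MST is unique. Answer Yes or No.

Yes

Kruskal's algorithm — process edges by increasing weight (ties by edge label):
A—C (5): add — endpoints in different components.
A—F (9): add — endpoints in different components.
B—E (12): add — endpoints in different components.
B—C (14): add — endpoints in different components.
B—D (15): add — endpoints in different components.
Every non-tree edge has weight strictly greater than the heaviest edge on the tree path between its endpoints, so the MST is unique.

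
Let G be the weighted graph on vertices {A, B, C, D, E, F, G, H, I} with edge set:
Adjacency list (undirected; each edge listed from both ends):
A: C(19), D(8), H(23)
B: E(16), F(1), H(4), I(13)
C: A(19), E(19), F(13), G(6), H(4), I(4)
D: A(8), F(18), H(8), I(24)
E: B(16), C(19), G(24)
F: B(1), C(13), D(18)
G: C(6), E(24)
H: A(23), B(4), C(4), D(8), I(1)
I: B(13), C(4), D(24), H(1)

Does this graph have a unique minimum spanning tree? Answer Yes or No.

No

Kruskal's algorithm — process edges by increasing weight (ties by edge label):
B–F (1): add — endpoints in different components.
H–I (1): add — endpoints in different components.
B–H (4): add — endpoints in different components.
C–H (4): add — endpoints in different components.
C–I (4): skip — C and I already connected.
C–G (6): add — endpoints in different components.
A–D (8): add — endpoints in different components.
D–H (8): add — endpoints in different components.
B–I (13): skip — B and I already connected.
C–F (13): skip — C and F already connected.
B–E (16): add — endpoints in different components.
Non-tree edge C–I has weight 4, equal to the heaviest edge on its tree cycle — swapping gives another MST of the same weight. Not unique.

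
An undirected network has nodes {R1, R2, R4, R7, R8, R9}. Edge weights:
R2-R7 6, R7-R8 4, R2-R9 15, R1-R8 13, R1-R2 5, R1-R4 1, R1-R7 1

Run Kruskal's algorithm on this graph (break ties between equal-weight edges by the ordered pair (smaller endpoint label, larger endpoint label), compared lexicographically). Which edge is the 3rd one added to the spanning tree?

R7-R8

Sort edges by weight, then run Kruskal:
R1-R4 (1): add. Components now {R1,R4} {R9} {R2} {R8} {R7}
R1-R7 (1): add. Components now {R1,R4,R7} {R9} {R2} {R8}
R7-R8 (4): add. Components now {R1,R4,R7,R8} {R9} {R2}
R1-R2 (5): add. Components now {R1,R2,R4,R7,R8} {R9}
R2-R7 (6): skip — R2 and R7 already connected.
R1-R8 (13): skip — R1 and R8 already connected.
R2-R9 (15): add. Components now {R1,R2,R4,R7,R8,R9}
The 3rd edge added is R7-R8.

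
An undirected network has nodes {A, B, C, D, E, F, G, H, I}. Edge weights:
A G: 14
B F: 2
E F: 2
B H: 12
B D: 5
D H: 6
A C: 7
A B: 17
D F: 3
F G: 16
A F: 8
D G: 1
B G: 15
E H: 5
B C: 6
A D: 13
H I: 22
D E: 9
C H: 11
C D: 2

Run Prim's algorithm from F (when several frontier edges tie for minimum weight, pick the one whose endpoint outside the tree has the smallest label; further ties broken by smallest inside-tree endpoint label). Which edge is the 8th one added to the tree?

H-I

Prim's algorithm from F:
Step 1: cheapest edge leaving the tree is B F (2); add B.
Step 2: cheapest edge leaving the tree is E F (2); add E.
Step 3: cheapest edge leaving the tree is D F (3); add D.
Step 4: cheapest edge leaving the tree is D G (1); add G.
Step 5: cheapest edge leaving the tree is C D (2); add C.
Step 6: cheapest edge leaving the tree is E H (5); add H.
Step 7: cheapest edge leaving the tree is A C (7); add A.
Step 8: cheapest edge leaving the tree is H I (22); add I.
The 8th edge added is H I.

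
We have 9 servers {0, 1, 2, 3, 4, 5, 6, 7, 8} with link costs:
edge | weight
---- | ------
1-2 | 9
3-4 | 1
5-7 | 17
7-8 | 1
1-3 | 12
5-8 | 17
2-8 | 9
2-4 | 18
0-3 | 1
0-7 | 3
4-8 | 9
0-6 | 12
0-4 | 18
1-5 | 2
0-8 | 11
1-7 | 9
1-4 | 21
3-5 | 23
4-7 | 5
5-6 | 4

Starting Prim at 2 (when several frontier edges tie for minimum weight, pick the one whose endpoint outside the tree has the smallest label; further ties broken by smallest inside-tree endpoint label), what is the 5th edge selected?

Prim, starting at 2.
Step 1: cheapest edge leaving the tree is 1-2 (9); add 1.
Step 2: cheapest edge leaving the tree is 1-5 (2); add 5.
Step 3: cheapest edge leaving the tree is 5-6 (4); add 6.
Step 4: cheapest edge leaving the tree is 1-7 (9); add 7.
Step 5: cheapest edge leaving the tree is 7-8 (1); add 8.
Step 6: cheapest edge leaving the tree is 0-7 (3); add 0.
Step 7: cheapest edge leaving the tree is 0-3 (1); add 3.
Step 8: cheapest edge leaving the tree is 3-4 (1); add 4.
The 5th edge added is 7-8.

7-8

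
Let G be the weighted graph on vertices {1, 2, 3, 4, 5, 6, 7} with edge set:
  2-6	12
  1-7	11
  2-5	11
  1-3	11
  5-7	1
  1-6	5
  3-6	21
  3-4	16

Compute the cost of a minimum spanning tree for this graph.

Kruskal: consider edges lightest-first.
5-7 (1): add — endpoints in different components.
1-6 (5): add — endpoints in different components.
1-3 (11): add — endpoints in different components.
1-7 (11): add — endpoints in different components.
2-5 (11): add — endpoints in different components.
2-6 (12): skip — 2 and 6 already connected.
3-4 (16): add — endpoints in different components.
MST edges: 5-7, 1-6, 1-3, 1-7, 2-5, 3-4; total weight 1+5+11+11+11+16 = 55.

55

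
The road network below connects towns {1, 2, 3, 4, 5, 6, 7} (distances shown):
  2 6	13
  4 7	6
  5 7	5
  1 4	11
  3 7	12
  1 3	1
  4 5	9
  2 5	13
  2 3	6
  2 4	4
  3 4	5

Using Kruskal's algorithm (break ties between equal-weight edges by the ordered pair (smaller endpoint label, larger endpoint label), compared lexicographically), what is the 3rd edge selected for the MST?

Sort edges by weight, then run Kruskal:
1 3 (1): add. Components now {1,3} {2} {4} {5} {6} {7}
2 4 (4): add. Components now {1,3} {2,4} {5} {6} {7}
3 4 (5): add. Components now {1,2,3,4} {5} {6} {7}
5 7 (5): add. Components now {1,2,3,4} {5,7} {6}
2 3 (6): skip — 2 and 3 already connected.
4 7 (6): add. Components now {1,2,3,4,5,7} {6}
4 5 (9): skip — 4 and 5 already connected.
1 4 (11): skip — 1 and 4 already connected.
3 7 (12): skip — 3 and 7 already connected.
2 5 (13): skip — 2 and 5 already connected.
2 6 (13): add. Components now {1,2,3,4,5,6,7}
The 3rd edge added is 3 4.

3-4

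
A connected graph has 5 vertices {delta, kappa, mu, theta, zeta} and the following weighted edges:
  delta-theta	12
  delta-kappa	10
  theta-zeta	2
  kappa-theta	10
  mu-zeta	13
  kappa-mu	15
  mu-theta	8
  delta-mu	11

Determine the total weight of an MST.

Kruskal: consider edges lightest-first.
theta-zeta (2): add. Components now {theta,zeta} {mu} {kappa} {delta}
mu-theta (8): add. Components now {mu,theta,zeta} {kappa} {delta}
delta-kappa (10): add. Components now {mu,theta,zeta} {delta,kappa}
kappa-theta (10): add. Components now {delta,kappa,mu,theta,zeta}
MST edges: theta-zeta, mu-theta, delta-kappa, kappa-theta; total weight 2+8+10+10 = 30.

30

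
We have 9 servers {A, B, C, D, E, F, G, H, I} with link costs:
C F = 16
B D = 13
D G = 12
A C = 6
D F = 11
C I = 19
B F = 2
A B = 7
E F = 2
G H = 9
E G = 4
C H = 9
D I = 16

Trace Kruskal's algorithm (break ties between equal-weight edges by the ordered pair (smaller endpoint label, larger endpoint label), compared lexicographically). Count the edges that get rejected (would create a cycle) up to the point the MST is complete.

Kruskal's algorithm — process edges by increasing weight (ties by edge label):
B F (2): add — endpoints in different components.
E F (2): add — endpoints in different components.
E G (4): add — endpoints in different components.
A C (6): add — endpoints in different components.
A B (7): add — endpoints in different components.
C H (9): add — endpoints in different components.
G H (9): skip — G and H already connected.
D F (11): add — endpoints in different components.
D G (12): skip — D and G already connected.
B D (13): skip — B and D already connected.
C F (16): skip — C and F already connected.
D I (16): add — endpoints in different components.
Edges rejected before the tree was complete: 4.

4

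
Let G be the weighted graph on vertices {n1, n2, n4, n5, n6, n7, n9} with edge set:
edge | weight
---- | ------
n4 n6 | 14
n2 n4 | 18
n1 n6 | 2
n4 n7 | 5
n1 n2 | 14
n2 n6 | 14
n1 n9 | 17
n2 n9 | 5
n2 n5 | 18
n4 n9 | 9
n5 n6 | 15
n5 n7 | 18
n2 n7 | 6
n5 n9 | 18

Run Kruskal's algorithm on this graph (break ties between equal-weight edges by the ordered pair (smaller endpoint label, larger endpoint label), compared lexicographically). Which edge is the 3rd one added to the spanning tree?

n4-n7

Kruskal: consider edges lightest-first.
n1 n6 (2): add — endpoints in different components.
n2 n9 (5): add — endpoints in different components.
n4 n7 (5): add — endpoints in different components.
n2 n7 (6): add — endpoints in different components.
n4 n9 (9): skip — n4 and n9 already connected.
n1 n2 (14): add — endpoints in different components.
n2 n6 (14): skip — n2 and n6 already connected.
n4 n6 (14): skip — n4 and n6 already connected.
n5 n6 (15): add — endpoints in different components.
The 3rd edge added is n4 n7.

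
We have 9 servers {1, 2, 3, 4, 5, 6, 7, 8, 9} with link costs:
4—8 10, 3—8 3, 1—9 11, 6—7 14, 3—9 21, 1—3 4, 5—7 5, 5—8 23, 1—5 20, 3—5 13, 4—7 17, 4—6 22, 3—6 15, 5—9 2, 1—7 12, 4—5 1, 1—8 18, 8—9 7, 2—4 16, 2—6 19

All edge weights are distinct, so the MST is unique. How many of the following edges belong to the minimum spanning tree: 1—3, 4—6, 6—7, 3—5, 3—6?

Kruskal: consider edges lightest-first.
4—5 (1): add — endpoints in different components.
5—9 (2): add — endpoints in different components.
3—8 (3): add — endpoints in different components.
1—3 (4): add — endpoints in different components.
5—7 (5): add — endpoints in different components.
8—9 (7): add — endpoints in different components.
4—8 (10): skip — 4 and 8 already connected.
1—9 (11): skip — 1 and 9 already connected.
1—7 (12): skip — 1 and 7 already connected.
3—5 (13): skip — 3 and 5 already connected.
6—7 (14): add — endpoints in different components.
3—6 (15): skip — 3 and 6 already connected.
2—4 (16): add — endpoints in different components.
MST edge set: {4—5, 5—9, 3—8, 1—3, 5—7, 8—9, 6—7, 2—4}.
Of the listed edges, {1—3, 6—7} are in the MST → 2.

2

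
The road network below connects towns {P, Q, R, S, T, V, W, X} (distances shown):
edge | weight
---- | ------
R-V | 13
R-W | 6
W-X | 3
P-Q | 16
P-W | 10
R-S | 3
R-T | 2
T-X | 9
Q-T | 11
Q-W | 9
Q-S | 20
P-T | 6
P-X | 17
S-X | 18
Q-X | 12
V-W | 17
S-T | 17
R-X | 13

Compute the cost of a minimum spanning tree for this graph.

Prim's algorithm from P:
Step 1: cheapest edge leaving the tree is P-T (6); add T.
Step 2: cheapest edge leaving the tree is R-T (2); add R.
Step 3: cheapest edge leaving the tree is R-S (3); add S.
Step 4: cheapest edge leaving the tree is R-W (6); add W.
Step 5: cheapest edge leaving the tree is W-X (3); add X.
Step 6: cheapest edge leaving the tree is Q-W (9); add Q.
Step 7: cheapest edge leaving the tree is R-V (13); add V.
MST edges: P-T, R-T, R-S, R-W, W-X, Q-W, R-V; total weight 6+2+3+6+3+9+13 = 42.

42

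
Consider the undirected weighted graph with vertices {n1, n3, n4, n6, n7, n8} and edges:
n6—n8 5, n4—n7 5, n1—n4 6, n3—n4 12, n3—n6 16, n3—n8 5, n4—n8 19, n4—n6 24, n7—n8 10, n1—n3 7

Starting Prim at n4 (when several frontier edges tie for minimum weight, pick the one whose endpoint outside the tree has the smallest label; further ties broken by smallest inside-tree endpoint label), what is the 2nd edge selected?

n1-n4

Grow the tree from n4 using Prim:
Step 1: cheapest edge leaving the tree is n4—n7 (5); add n7.
Step 2: cheapest edge leaving the tree is n1—n4 (6); add n1.
Step 3: cheapest edge leaving the tree is n1—n3 (7); add n3.
Step 4: cheapest edge leaving the tree is n3—n8 (5); add n8.
Step 5: cheapest edge leaving the tree is n6—n8 (5); add n6.
The 2nd edge added is n1—n4.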